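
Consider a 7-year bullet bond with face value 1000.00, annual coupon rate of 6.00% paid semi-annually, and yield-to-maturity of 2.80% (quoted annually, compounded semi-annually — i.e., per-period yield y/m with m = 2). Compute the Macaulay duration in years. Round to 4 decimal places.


Coupon per period c = face * coupon_rate / m = 30.000000
Periods per year m = 2; per-period yield y/m = 0.014000
Number of cashflows N = 14
Cashflows (t years, CF_t, discount factor 1/(1+y/m)^(m*t), PV):
  t = 0.5000: CF_t = 30.000000, DF = 0.986193, PV = 29.585799
  t = 1.0000: CF_t = 30.000000, DF = 0.972577, PV = 29.177316
  t = 1.5000: CF_t = 30.000000, DF = 0.959149, PV = 28.774474
  t = 2.0000: CF_t = 30.000000, DF = 0.945906, PV = 28.377193
  t = 2.5000: CF_t = 30.000000, DF = 0.932847, PV = 27.985397
  t = 3.0000: CF_t = 30.000000, DF = 0.919967, PV = 27.599011
  t = 3.5000: CF_t = 30.000000, DF = 0.907265, PV = 27.217960
  t = 4.0000: CF_t = 30.000000, DF = 0.894739, PV = 26.842170
  t = 4.5000: CF_t = 30.000000, DF = 0.882386, PV = 26.471568
  t = 5.0000: CF_t = 30.000000, DF = 0.870203, PV = 26.106082
  t = 5.5000: CF_t = 30.000000, DF = 0.858188, PV = 25.745643
  t = 6.0000: CF_t = 30.000000, DF = 0.846339, PV = 25.390181
  t = 6.5000: CF_t = 30.000000, DF = 0.834654, PV = 25.039626
  t = 7.0000: CF_t = 1030.000000, DF = 0.823130, PV = 847.824290
Price P = sum_t PV_t = 1202.136710
Macaulay numerator sum_t t * PV_t:
  t * PV_t at t = 0.5000: 14.792899
  t * PV_t at t = 1.0000: 29.177316
  t * PV_t at t = 1.5000: 43.161711
  t * PV_t at t = 2.0000: 56.754386
  t * PV_t at t = 2.5000: 69.963494
  t * PV_t at t = 3.0000: 82.797034
  t * PV_t at t = 3.5000: 95.262860
  t * PV_t at t = 4.0000: 107.368678
  t * PV_t at t = 4.5000: 119.122054
  t * PV_t at t = 5.0000: 130.530412
  t * PV_t at t = 5.5000: 141.601039
  t * PV_t at t = 6.0000: 152.341085
  t * PV_t at t = 6.5000: 162.757570
  t * PV_t at t = 7.0000: 5934.770028
Macaulay duration D = (sum_t t * PV_t) / P = 7140.400566 / 1202.136710 = 5.939758

Answer: Macaulay duration = 5.9398 years


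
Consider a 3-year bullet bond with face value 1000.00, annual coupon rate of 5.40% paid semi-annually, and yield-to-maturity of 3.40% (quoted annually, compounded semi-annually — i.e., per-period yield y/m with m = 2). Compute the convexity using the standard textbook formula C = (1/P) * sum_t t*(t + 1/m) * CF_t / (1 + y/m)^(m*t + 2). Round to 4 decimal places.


Coupon per period c = face * coupon_rate / m = 27.000000
Periods per year m = 2; per-period yield y/m = 0.017000
Number of cashflows N = 6
Cashflows (t years, CF_t, discount factor 1/(1+y/m)^(m*t), PV):
  t = 0.5000: CF_t = 27.000000, DF = 0.983284, PV = 26.548673
  t = 1.0000: CF_t = 27.000000, DF = 0.966848, PV = 26.104889
  t = 1.5000: CF_t = 27.000000, DF = 0.950686, PV = 25.668525
  t = 2.0000: CF_t = 27.000000, DF = 0.934795, PV = 25.239454
  t = 2.5000: CF_t = 27.000000, DF = 0.919169, PV = 24.817555
  t = 3.0000: CF_t = 1027.000000, DF = 0.903804, PV = 928.206758
Price P = sum_t PV_t = 1056.585854
Convexity numerator sum_t t*(t + 1/m) * CF_t / (1+y/m)^(m*t + 2):
  t = 0.5000: term = 12.834262
  t = 1.0000: term = 37.859181
  t = 1.5000: term = 74.452666
  t = 2.0000: term = 122.013547
  t = 2.5000: term = 179.960983
  t = 3.0000: term = 9423.063533
Convexity = (1/P) * sum = 9850.184172 / 1056.585854 = 9.322654

Answer: Convexity = 9.3227


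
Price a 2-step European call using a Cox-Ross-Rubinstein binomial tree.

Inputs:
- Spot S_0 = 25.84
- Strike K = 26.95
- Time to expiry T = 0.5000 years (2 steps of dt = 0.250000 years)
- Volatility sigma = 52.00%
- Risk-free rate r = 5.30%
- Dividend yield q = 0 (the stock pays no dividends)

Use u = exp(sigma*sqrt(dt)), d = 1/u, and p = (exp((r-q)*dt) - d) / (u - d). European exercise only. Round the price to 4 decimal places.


Answer: Price = V(0,0) = 3.4137

Derivation:
dt = T/N = 0.250000
u = exp(sigma*sqrt(dt)) = 1.296930; d = 1/u = 0.771052
p = (exp((r-q)*dt) - d) / (u - d) = 0.460727
Discount per step: exp(-r*dt) = 0.986837
Stock lattice S(k, i) with i counting down-moves:
  k=0: S(0,0) = 25.8400
  k=1: S(1,0) = 33.5127; S(1,1) = 19.9240
  k=2: S(2,0) = 43.4636; S(2,1) = 25.8400; S(2,2) = 15.3624
Terminal payoffs V(N, i) = max(S_T - K, 0):
  V(2,0) = 16.513594; V(2,1) = 0.000000; V(2,2) = 0.000000
Backward induction: V(k, i) = exp(-r*dt) * [p * V(k+1, i) + (1-p) * V(k+1, i+1)].
  V(1,0) = exp(-r*dt) * [p*16.513594 + (1-p)*0.000000] = 7.508119
  V(1,1) = exp(-r*dt) * [p*0.000000 + (1-p)*0.000000] = 0.000000
  V(0,0) = exp(-r*dt) * [p*7.508119 + (1-p)*0.000000] = 3.413664


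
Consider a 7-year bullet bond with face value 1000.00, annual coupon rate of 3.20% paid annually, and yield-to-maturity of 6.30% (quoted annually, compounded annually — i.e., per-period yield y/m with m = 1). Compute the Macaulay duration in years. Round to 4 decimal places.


Coupon per period c = face * coupon_rate / m = 32.000000
Periods per year m = 1; per-period yield y/m = 0.063000
Number of cashflows N = 7
Cashflows (t years, CF_t, discount factor 1/(1+y/m)^(m*t), PV):
  t = 1.0000: CF_t = 32.000000, DF = 0.940734, PV = 30.103481
  t = 2.0000: CF_t = 32.000000, DF = 0.884980, PV = 28.319361
  t = 3.0000: CF_t = 32.000000, DF = 0.832531, PV = 26.640979
  t = 4.0000: CF_t = 32.000000, DF = 0.783190, PV = 25.062069
  t = 5.0000: CF_t = 32.000000, DF = 0.736773, PV = 23.576735
  t = 6.0000: CF_t = 32.000000, DF = 0.693107, PV = 22.179431
  t = 7.0000: CF_t = 1032.000000, DF = 0.652029, PV = 672.894294
Price P = sum_t PV_t = 828.776349
Macaulay numerator sum_t t * PV_t:
  t * PV_t at t = 1.0000: 30.103481
  t * PV_t at t = 2.0000: 56.638722
  t * PV_t at t = 3.0000: 79.922938
  t * PV_t at t = 4.0000: 100.248276
  t * PV_t at t = 5.0000: 117.883673
  t * PV_t at t = 6.0000: 133.076583
  t * PV_t at t = 7.0000: 4710.260058
Macaulay duration D = (sum_t t * PV_t) / P = 5228.133731 / 828.776349 = 6.308256

Answer: Macaulay duration = 6.3083 years


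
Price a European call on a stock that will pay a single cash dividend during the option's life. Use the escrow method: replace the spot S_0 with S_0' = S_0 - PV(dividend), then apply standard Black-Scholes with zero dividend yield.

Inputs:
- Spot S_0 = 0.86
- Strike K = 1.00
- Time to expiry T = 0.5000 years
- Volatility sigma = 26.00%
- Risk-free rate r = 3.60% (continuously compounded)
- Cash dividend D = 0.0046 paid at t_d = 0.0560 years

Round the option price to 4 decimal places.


Answer: Price = 0.0220

Derivation:
PV(D) = D * exp(-r * t_d) = 0.0046 * 0.99798603 = 0.00459074
S_0' = S_0 - PV(D) = 0.8600 - 0.00459074 = 0.85540926
d1 = (ln(S_0'/K) + (r + sigma^2/2)*T) / (sigma*sqrt(T)) = -0.65965041
d2 = d1 - sigma*sqrt(T) = -0.84349818
exp(-rT) = 0.98216103
N(d1) = 0.25473910; N(d2) = 0.19947494
C = S_0' * N(d1) - K * exp(-rT) * N(d2) = 0.85540926 * 0.25473910 - 1.0000 * 0.98216103 * 0.19947494 = 0.0220


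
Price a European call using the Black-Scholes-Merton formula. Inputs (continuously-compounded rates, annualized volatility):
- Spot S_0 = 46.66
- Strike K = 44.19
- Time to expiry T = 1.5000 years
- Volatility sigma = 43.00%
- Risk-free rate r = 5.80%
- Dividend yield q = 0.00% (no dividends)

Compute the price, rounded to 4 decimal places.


d1 = (ln(S/K) + (r - q + 0.5*sigma^2) * T) / (sigma * sqrt(T)) = 0.53179324
d2 = d1 - sigma * sqrt(T) = 0.00515294
exp(-rT) = 0.91667710; exp(-qT) = 1.00000000
C = S_0 * exp(-qT) * N(d1) - K * exp(-rT) * N(d2)
N(d1) = 0.70256540; N(d2) = 0.50205572
C = 46.6600 * 1.00000000 * 0.70256540 - 44.1900 * 0.91667710 * 0.50205572 = 12.4444

Answer: Price = 12.4444


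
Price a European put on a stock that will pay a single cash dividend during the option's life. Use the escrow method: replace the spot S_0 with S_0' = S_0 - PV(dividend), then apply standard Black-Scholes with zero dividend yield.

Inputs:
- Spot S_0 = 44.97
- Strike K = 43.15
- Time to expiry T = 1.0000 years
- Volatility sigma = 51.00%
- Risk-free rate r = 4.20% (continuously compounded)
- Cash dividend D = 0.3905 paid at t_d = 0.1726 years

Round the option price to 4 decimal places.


Answer: Price = 7.1376

Derivation:
PV(D) = D * exp(-r * t_d) = 0.3905 * 0.99277701 = 0.38767942
S_0' = S_0 - PV(D) = 44.9700 - 0.38767942 = 44.58232058
d1 = (ln(S_0'/K) + (r + sigma^2/2)*T) / (sigma*sqrt(T)) = 0.40138228
d2 = d1 - sigma*sqrt(T) = -0.10861772
exp(-rT) = 0.95886978
N(-d1) = 0.34406935; N(-d2) = 0.54324715
P = K * exp(-rT) * N(-d2) - S_0' * N(-d1) = 43.1500 * 0.95886978 * 0.54324715 - 44.58232058 * 0.34406935 = 7.1376


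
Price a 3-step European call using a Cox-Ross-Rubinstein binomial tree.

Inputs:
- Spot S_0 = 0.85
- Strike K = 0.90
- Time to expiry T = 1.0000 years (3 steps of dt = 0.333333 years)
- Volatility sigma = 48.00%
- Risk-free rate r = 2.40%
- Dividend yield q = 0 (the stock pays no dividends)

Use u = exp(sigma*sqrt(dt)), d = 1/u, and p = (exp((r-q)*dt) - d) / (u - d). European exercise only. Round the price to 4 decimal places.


Answer: Price = V(0,0) = 0.1622

Derivation:
dt = T/N = 0.333333
u = exp(sigma*sqrt(dt)) = 1.319335; d = 1/u = 0.757957
p = (exp((r-q)*dt) - d) / (u - d) = 0.445466
Discount per step: exp(-r*dt) = 0.992032
Stock lattice S(k, i) with i counting down-moves:
  k=0: S(0,0) = 0.8500
  k=1: S(1,0) = 1.1214; S(1,1) = 0.6443
  k=2: S(2,0) = 1.4795; S(2,1) = 0.8500; S(2,2) = 0.4883
  k=3: S(3,0) = 1.9520; S(3,1) = 1.1214; S(3,2) = 0.6443; S(3,3) = 0.3701
Terminal payoffs V(N, i) = max(S_T - K, 0):
  V(3,0) = 1.052021; V(3,1) = 0.221435; V(3,2) = 0.000000; V(3,3) = 0.000000
Backward induction: V(k, i) = exp(-r*dt) * [p * V(k+1, i) + (1-p) * V(k+1, i+1)].
  V(2,0) = exp(-r*dt) * [p*1.052021 + (1-p)*0.221435] = 0.586720
  V(2,1) = exp(-r*dt) * [p*0.221435 + (1-p)*0.000000] = 0.097856
  V(2,2) = exp(-r*dt) * [p*0.000000 + (1-p)*0.000000] = 0.000000
  V(1,0) = exp(-r*dt) * [p*0.586720 + (1-p)*0.097856] = 0.313113
  V(1,1) = exp(-r*dt) * [p*0.097856 + (1-p)*0.000000] = 0.043244
  V(0,0) = exp(-r*dt) * [p*0.313113 + (1-p)*0.043244] = 0.162159


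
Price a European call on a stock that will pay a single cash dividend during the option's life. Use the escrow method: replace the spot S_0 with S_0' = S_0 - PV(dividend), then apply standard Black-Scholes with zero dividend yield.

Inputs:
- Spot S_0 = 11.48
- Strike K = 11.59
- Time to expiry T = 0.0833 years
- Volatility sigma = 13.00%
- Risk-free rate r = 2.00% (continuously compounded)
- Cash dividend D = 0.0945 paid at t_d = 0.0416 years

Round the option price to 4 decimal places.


Answer: Price = 0.0949

Derivation:
PV(D) = D * exp(-r * t_d) = 0.0945 * 0.99916835 = 0.09442141
S_0' = S_0 - PV(D) = 11.4800 - 0.09442141 = 11.38557859
d1 = (ln(S_0'/K) + (r + sigma^2/2)*T) / (sigma*sqrt(T)) = -0.41111797
d2 = d1 - sigma*sqrt(T) = -0.44863823
exp(-rT) = 0.99833539
N(d1) = 0.34049302; N(d2) = 0.32684632
C = S_0' * N(d1) - K * exp(-rT) * N(d2) = 11.38557859 * 0.34049302 - 11.5900 * 0.99833539 * 0.32684632 = 0.0949


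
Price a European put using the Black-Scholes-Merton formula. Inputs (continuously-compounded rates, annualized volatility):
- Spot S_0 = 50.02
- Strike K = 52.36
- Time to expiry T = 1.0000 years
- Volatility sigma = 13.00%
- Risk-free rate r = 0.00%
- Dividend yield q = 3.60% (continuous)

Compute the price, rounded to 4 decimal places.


Answer: Price = 5.1592

Derivation:
d1 = (ln(S/K) + (r - q + 0.5*sigma^2) * T) / (sigma * sqrt(T)) = -0.56361550
d2 = d1 - sigma * sqrt(T) = -0.69361550
exp(-rT) = 1.00000000; exp(-qT) = 0.96464029
P = K * exp(-rT) * N(-d2) - S_0 * exp(-qT) * N(-d1)
N(-d1) = 0.71349208; N(-d2) = 0.75603832
P = 52.3600 * 1.00000000 * 0.75603832 - 50.0200 * 0.96464029 * 0.71349208 = 5.1592


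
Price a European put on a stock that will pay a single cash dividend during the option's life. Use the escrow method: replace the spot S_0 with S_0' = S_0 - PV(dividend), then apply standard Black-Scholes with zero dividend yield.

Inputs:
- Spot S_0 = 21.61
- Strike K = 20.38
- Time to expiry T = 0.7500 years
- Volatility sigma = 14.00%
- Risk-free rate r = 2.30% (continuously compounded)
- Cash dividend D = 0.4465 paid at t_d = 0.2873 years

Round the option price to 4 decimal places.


PV(D) = D * exp(-r * t_d) = 0.4465 * 0.99341388 = 0.44355930
S_0' = S_0 - PV(D) = 21.6100 - 0.44355930 = 21.16644070
d1 = (ln(S_0'/K) + (r + sigma^2/2)*T) / (sigma*sqrt(T)) = 0.51518543
d2 = d1 - sigma*sqrt(T) = 0.39394187
exp(-rT) = 0.98289793
N(-d1) = 0.30321172; N(-d2) = 0.34681198
P = K * exp(-rT) * N(-d2) - S_0' * N(-d1) = 20.3800 * 0.98289793 * 0.34681198 - 21.16644070 * 0.30321172 = 0.5292

Answer: Price = 0.5292


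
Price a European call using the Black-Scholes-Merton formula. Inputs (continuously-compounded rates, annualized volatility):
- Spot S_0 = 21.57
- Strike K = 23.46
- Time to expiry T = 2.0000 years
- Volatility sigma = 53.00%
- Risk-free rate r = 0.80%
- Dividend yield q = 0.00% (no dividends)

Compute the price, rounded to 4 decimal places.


d1 = (ln(S/K) + (r - q + 0.5*sigma^2) * T) / (sigma * sqrt(T)) = 0.28405229
d2 = d1 - sigma * sqrt(T) = -0.46548090
exp(-rT) = 0.98412732; exp(-qT) = 1.00000000
C = S_0 * exp(-qT) * N(d1) - K * exp(-rT) * N(d2)
N(d1) = 0.61181485; N(d2) = 0.32079356
C = 21.5700 * 1.00000000 * 0.61181485 - 23.4600 * 0.98412732 * 0.32079356 = 5.7905

Answer: Price = 5.7905


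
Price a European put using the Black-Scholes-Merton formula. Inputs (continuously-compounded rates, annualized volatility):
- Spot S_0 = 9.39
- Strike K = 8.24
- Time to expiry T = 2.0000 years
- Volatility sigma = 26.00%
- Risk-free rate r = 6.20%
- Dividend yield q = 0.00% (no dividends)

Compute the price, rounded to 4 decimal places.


d1 = (ln(S/K) + (r - q + 0.5*sigma^2) * T) / (sigma * sqrt(T)) = 0.87639073
d2 = d1 - sigma * sqrt(T) = 0.50869520
exp(-rT) = 0.88337984; exp(-qT) = 1.00000000
P = K * exp(-rT) * N(-d2) - S_0 * exp(-qT) * N(-d1)
N(-d1) = 0.19040883; N(-d2) = 0.30548294
P = 8.2400 * 0.88337984 * 0.30548294 - 9.3900 * 1.00000000 * 0.19040883 = 0.4357

Answer: Price = 0.4357


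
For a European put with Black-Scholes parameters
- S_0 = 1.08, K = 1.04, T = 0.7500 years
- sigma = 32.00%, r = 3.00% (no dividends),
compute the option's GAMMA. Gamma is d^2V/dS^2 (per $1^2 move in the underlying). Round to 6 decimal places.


Answer: Gamma = 1.251108

Derivation:
d1 = 0.3559376245; d2 = 0.0788094953
phi(d1) = 0.3744547431; exp(-qT) = 1.0000000000; exp(-rT) = 0.9777512372
Gamma = exp(-qT) * phi(d1) / (S * sigma * sqrt(T)) = 1.0000000000 * 0.3744547431 / (1.0800 * 0.3200 * 0.8660254038) = 1.251108


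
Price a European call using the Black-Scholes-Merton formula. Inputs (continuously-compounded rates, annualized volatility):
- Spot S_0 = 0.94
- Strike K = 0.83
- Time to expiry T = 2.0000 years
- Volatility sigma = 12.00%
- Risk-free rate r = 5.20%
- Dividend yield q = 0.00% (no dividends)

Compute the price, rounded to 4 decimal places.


d1 = (ln(S/K) + (r - q + 0.5*sigma^2) * T) / (sigma * sqrt(T)) = 1.43103195
d2 = d1 - sigma * sqrt(T) = 1.26132632
exp(-rT) = 0.90122530; exp(-qT) = 1.00000000
C = S_0 * exp(-qT) * N(d1) - K * exp(-rT) * N(d2)
N(d1) = 0.92378947; N(d2) = 0.89640435
C = 0.9400 * 1.00000000 * 0.92378947 - 0.8300 * 0.90122530 * 0.89640435 = 0.1978

Answer: Price = 0.1978


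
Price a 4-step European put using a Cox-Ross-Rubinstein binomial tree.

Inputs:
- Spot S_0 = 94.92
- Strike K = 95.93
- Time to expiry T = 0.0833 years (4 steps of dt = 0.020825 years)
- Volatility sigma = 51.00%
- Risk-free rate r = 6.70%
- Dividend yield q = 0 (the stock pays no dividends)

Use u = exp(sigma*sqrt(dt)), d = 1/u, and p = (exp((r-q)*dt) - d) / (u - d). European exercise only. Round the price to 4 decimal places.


dt = T/N = 0.020825
u = exp(sigma*sqrt(dt)) = 1.076373; d = 1/u = 0.929046
p = (exp((r-q)*dt) - d) / (u - d) = 0.491086
Discount per step: exp(-r*dt) = 0.998606
Stock lattice S(k, i) with i counting down-moves:
  k=0: S(0,0) = 94.9200
  k=1: S(1,0) = 102.1694; S(1,1) = 88.1850
  k=2: S(2,0) = 109.9724; S(2,1) = 94.9200; S(2,2) = 81.9279
  k=3: S(3,0) = 118.3714; S(3,1) = 102.1694; S(3,2) = 88.1850; S(3,3) = 76.1148
  k=4: S(4,0) = 127.4118; S(4,1) = 109.9724; S(4,2) = 94.9200; S(4,3) = 81.9279; S(4,4) = 70.7141
Terminal payoffs V(N, i) = max(K - S_T, 0):
  V(4,0) = 0.000000; V(4,1) = 0.000000; V(4,2) = 1.010000; V(4,3) = 14.002103; V(4,4) = 25.215921
Backward induction: V(k, i) = exp(-r*dt) * [p * V(k+1, i) + (1-p) * V(k+1, i+1)].
  V(3,0) = exp(-r*dt) * [p*0.000000 + (1-p)*0.000000] = 0.000000
  V(3,1) = exp(-r*dt) * [p*0.000000 + (1-p)*1.010000] = 0.513286
  V(3,2) = exp(-r*dt) * [p*1.010000 + (1-p)*14.002103] = 7.611234
  V(3,3) = exp(-r*dt) * [p*14.002103 + (1-p)*25.215921] = 19.681490
  V(2,0) = exp(-r*dt) * [p*0.000000 + (1-p)*0.513286] = 0.260854
  V(2,1) = exp(-r*dt) * [p*0.513286 + (1-p)*7.611234] = 4.119779
  V(2,2) = exp(-r*dt) * [p*7.611234 + (1-p)*19.681490] = 13.734778
  V(1,0) = exp(-r*dt) * [p*0.260854 + (1-p)*4.119779] = 2.221613
  V(1,1) = exp(-r*dt) * [p*4.119779 + (1-p)*13.734778] = 9.000419
  V(0,0) = exp(-r*dt) * [p*2.221613 + (1-p)*9.000419] = 5.663534

Answer: Price = V(0,0) = 5.6635


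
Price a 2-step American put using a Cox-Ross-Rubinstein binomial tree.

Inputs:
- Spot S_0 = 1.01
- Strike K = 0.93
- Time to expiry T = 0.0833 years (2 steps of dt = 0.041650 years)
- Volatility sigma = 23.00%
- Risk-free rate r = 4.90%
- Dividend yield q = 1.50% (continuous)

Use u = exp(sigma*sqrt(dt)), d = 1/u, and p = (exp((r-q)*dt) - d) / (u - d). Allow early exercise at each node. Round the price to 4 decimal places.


dt = T/N = 0.041650
u = exp(sigma*sqrt(dt)) = 1.048058; d = 1/u = 0.954145
p = (exp((r-q)*dt) - d) / (u - d) = 0.503357
Discount per step: exp(-r*dt) = 0.997961
Stock lattice S(k, i) with i counting down-moves:
  k=0: S(0,0) = 1.0100
  k=1: S(1,0) = 1.0585; S(1,1) = 0.9637
  k=2: S(2,0) = 1.1094; S(2,1) = 1.0100; S(2,2) = 0.9195
Terminal payoffs V(N, i) = max(K - S_T, 0):
  V(2,0) = 0.000000; V(2,1) = 0.000000; V(2,2) = 0.010503
Backward induction: V(k, i) = exp(-r*dt) * [p * V(k+1, i) + (1-p) * V(k+1, i+1)]; then take max(V_cont, immediate exercise) for American.
  V(1,0) = exp(-r*dt) * [p*0.000000 + (1-p)*0.000000] = 0.000000; exercise = 0.000000; V(1,0) = max -> 0.000000
  V(1,1) = exp(-r*dt) * [p*0.000000 + (1-p)*0.010503] = 0.005205; exercise = 0.000000; V(1,1) = max -> 0.005205
  V(0,0) = exp(-r*dt) * [p*0.000000 + (1-p)*0.005205] = 0.002580; exercise = 0.000000; V(0,0) = max -> 0.002580

Answer: Price = V(0,0) = 0.0026


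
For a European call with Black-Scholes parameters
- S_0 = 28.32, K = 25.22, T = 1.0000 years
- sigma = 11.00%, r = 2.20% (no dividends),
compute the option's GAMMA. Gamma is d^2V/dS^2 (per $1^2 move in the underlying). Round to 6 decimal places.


d1 = 1.3089176208; d2 = 1.1989176208
phi(d1) = 0.1693866678; exp(-qT) = 1.0000000000; exp(-rT) = 0.9782402351
Gamma = exp(-qT) * phi(d1) / (S * sigma * sqrt(T)) = 1.0000000000 * 0.1693866678 / (28.3200 * 0.1100 * 1.0000000000) = 0.054374

Answer: Gamma = 0.054374


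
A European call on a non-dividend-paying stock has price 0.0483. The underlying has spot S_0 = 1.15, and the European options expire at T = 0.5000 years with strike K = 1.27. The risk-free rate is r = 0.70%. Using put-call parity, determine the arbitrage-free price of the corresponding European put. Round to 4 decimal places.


Put-call parity: C - P = S_0 * exp(-qT) - K * exp(-rT).
S_0 * exp(-qT) = 1.1500 * 1.00000000 = 1.15000000
K * exp(-rT) = 1.2700 * 0.99650612 = 1.26556277
P = C - S*exp(-qT) + K*exp(-rT)
P = 0.0483 - 1.15000000 + 1.26556277 = 0.1639

Answer: Put price = 0.1639


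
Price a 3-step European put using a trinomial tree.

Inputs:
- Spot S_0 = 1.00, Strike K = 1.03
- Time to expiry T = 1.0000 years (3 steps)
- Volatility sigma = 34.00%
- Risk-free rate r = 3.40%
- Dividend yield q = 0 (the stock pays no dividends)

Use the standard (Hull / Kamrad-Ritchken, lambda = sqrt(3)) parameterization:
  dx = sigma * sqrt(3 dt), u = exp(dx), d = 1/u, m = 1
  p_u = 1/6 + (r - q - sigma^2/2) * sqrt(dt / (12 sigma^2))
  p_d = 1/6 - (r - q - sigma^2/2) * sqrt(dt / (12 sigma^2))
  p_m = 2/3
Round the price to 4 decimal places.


dt = T/N = 0.333333; dx = sigma*sqrt(3*dt) = 0.340000
u = exp(dx) = 1.404948; d = 1/u = 0.711770
p_u = 0.155000, p_m = 0.666667, p_d = 0.178333
Discount per step: exp(-r*dt) = 0.988731
Stock lattice S(k, j) with j the centered position index:
  k=0: S(0,+0) = 1.0000
  k=1: S(1,-1) = 0.7118; S(1,+0) = 1.0000; S(1,+1) = 1.4049
  k=2: S(2,-2) = 0.5066; S(2,-1) = 0.7118; S(2,+0) = 1.0000; S(2,+1) = 1.4049; S(2,+2) = 1.9739
  k=3: S(3,-3) = 0.3606; S(3,-2) = 0.5066; S(3,-1) = 0.7118; S(3,+0) = 1.0000; S(3,+1) = 1.4049; S(3,+2) = 1.9739; S(3,+3) = 2.7732
Terminal payoffs V(N, j) = max(K - S_T, 0):
  V(3,-3) = 0.669405; V(3,-2) = 0.523383; V(3,-1) = 0.318230; V(3,+0) = 0.030000; V(3,+1) = 0.000000; V(3,+2) = 0.000000; V(3,+3) = 0.000000
Backward induction: V(k, j) = exp(-r*dt) * [p_u * V(k+1, j+1) + p_m * V(k+1, j) + p_d * V(k+1, j-1)]
  V(2,-2) = exp(-r*dt) * [p_u*0.318230 + p_m*0.523383 + p_d*0.669405] = 0.511792
  V(2,-1) = exp(-r*dt) * [p_u*0.030000 + p_m*0.318230 + p_d*0.523383] = 0.306645
  V(2,+0) = exp(-r*dt) * [p_u*0.000000 + p_m*0.030000 + p_d*0.318230] = 0.075886
  V(2,+1) = exp(-r*dt) * [p_u*0.000000 + p_m*0.000000 + p_d*0.030000] = 0.005290
  V(2,+2) = exp(-r*dt) * [p_u*0.000000 + p_m*0.000000 + p_d*0.000000] = 0.000000
  V(1,-1) = exp(-r*dt) * [p_u*0.075886 + p_m*0.306645 + p_d*0.511792] = 0.303997
  V(1,+0) = exp(-r*dt) * [p_u*0.005290 + p_m*0.075886 + p_d*0.306645] = 0.104900
  V(1,+1) = exp(-r*dt) * [p_u*0.000000 + p_m*0.005290 + p_d*0.075886] = 0.016867
  V(0,+0) = exp(-r*dt) * [p_u*0.016867 + p_m*0.104900 + p_d*0.303997] = 0.125332

Answer: Price = V(0,0) = 0.1253


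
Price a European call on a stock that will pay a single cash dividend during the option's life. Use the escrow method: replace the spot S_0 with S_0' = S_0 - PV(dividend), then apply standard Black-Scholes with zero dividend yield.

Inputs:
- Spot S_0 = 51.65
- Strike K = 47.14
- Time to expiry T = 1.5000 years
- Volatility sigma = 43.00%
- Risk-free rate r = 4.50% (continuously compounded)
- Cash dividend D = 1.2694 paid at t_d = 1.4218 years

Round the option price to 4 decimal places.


Answer: Price = 13.3294

Derivation:
PV(D) = D * exp(-r * t_d) = 1.2694 * 0.93802282 = 1.19072617
S_0' = S_0 - PV(D) = 51.6500 - 1.19072617 = 50.45927383
d1 = (ln(S_0'/K) + (r + sigma^2/2)*T) / (sigma*sqrt(T)) = 0.52069630
d2 = d1 - sigma*sqrt(T) = -0.00594399
exp(-rT) = 0.93472772
N(d1) = 0.69871082; N(d2) = 0.49762870
C = S_0' * N(d1) - K * exp(-rT) * N(d2) = 50.45927383 * 0.69871082 - 47.1400 * 0.93472772 * 0.49762870 = 13.3294


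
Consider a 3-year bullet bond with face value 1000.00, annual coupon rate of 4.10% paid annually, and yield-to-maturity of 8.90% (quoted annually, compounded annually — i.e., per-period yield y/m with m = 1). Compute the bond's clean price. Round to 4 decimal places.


Answer: Price = 878.2810

Derivation:
Coupon per period c = face * coupon_rate / m = 41.000000
Periods per year m = 1; per-period yield y/m = 0.089000
Number of cashflows N = 3
Cashflows (t years, CF_t, discount factor 1/(1+y/m)^(m*t), PV):
  t = 1.0000: CF_t = 41.000000, DF = 0.918274, PV = 37.649219
  t = 2.0000: CF_t = 41.000000, DF = 0.843226, PV = 34.572286
  t = 3.0000: CF_t = 1041.000000, DF = 0.774313, PV = 806.059480
Price P = sum_t PV_t = 878.280986


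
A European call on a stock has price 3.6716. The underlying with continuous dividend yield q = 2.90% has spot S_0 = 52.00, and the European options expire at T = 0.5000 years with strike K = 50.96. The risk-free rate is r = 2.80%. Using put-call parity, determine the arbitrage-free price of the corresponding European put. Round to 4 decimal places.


Put-call parity: C - P = S_0 * exp(-qT) - K * exp(-rT).
S_0 * exp(-qT) = 52.0000 * 0.98560462 = 51.25144017
K * exp(-rT) = 50.9600 * 0.98609754 = 50.25153086
P = C - S*exp(-qT) + K*exp(-rT)
P = 3.6716 - 51.25144017 + 50.25153086 = 2.6717

Answer: Put price = 2.6717


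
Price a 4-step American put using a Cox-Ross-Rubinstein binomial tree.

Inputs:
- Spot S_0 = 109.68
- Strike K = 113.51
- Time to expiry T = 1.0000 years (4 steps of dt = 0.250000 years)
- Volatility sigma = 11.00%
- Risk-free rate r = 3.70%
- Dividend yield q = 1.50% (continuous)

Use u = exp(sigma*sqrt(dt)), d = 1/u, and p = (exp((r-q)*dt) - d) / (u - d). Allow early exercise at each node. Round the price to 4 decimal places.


dt = T/N = 0.250000
u = exp(sigma*sqrt(dt)) = 1.056541; d = 1/u = 0.946485
p = (exp((r-q)*dt) - d) / (u - d) = 0.536366
Discount per step: exp(-r*dt) = 0.990793
Stock lattice S(k, i) with i counting down-moves:
  k=0: S(0,0) = 109.6800
  k=1: S(1,0) = 115.8814; S(1,1) = 103.8105
  k=2: S(2,0) = 122.4334; S(2,1) = 109.6800; S(2,2) = 98.2551
  k=3: S(3,0) = 129.3558; S(3,1) = 115.8814; S(3,2) = 103.8105; S(3,3) = 92.9970
  k=4: S(4,0) = 136.6697; S(4,1) = 122.4334; S(4,2) = 109.6800; S(4,3) = 98.2551; S(4,4) = 88.0203
Terminal payoffs V(N, i) = max(K - S_T, 0):
  V(4,0) = 0.000000; V(4,1) = 0.000000; V(4,2) = 3.830000; V(4,3) = 15.254912; V(4,4) = 25.489738
Backward induction: V(k, i) = exp(-r*dt) * [p * V(k+1, i) + (1-p) * V(k+1, i+1)]; then take max(V_cont, immediate exercise) for American.
  V(3,0) = exp(-r*dt) * [p*0.000000 + (1-p)*0.000000] = 0.000000; exercise = 0.000000; V(3,0) = max -> 0.000000
  V(3,1) = exp(-r*dt) * [p*0.000000 + (1-p)*3.830000] = 1.759369; exercise = 0.000000; V(3,1) = max -> 1.759369
  V(3,2) = exp(-r*dt) * [p*3.830000 + (1-p)*15.254912] = 9.042943; exercise = 9.699509; V(3,2) = max -> 9.699509
  V(3,3) = exp(-r*dt) * [p*15.254912 + (1-p)*25.489738] = 19.815978; exercise = 20.513019; V(3,3) = max -> 20.513019
  V(2,0) = exp(-r*dt) * [p*0.000000 + (1-p)*1.759369] = 0.808193; exercise = 0.000000; V(2,0) = max -> 0.808193
  V(2,1) = exp(-r*dt) * [p*1.759369 + (1-p)*9.699509] = 5.390594; exercise = 3.830000; V(2,1) = max -> 5.390594
  V(2,2) = exp(-r*dt) * [p*9.699509 + (1-p)*20.513019] = 14.577552; exercise = 15.254912; V(2,2) = max -> 15.254912
  V(1,0) = exp(-r*dt) * [p*0.808193 + (1-p)*5.390594] = 2.905747; exercise = 0.000000; V(1,0) = max -> 2.905747
  V(1,1) = exp(-r*dt) * [p*5.390594 + (1-p)*15.254912] = 9.872285; exercise = 9.699509; V(1,1) = max -> 9.872285
  V(0,0) = exp(-r*dt) * [p*2.905747 + (1-p)*9.872285] = 6.079178; exercise = 3.830000; V(0,0) = max -> 6.079178

Answer: Price = V(0,0) = 6.0792


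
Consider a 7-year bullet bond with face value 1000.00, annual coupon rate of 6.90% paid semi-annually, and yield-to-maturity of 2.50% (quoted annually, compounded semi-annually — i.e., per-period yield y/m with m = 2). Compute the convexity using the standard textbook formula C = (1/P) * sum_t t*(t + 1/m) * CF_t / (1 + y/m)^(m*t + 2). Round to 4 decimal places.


Answer: Convexity = 40.0382

Derivation:
Coupon per period c = face * coupon_rate / m = 34.500000
Periods per year m = 2; per-period yield y/m = 0.012500
Number of cashflows N = 14
Cashflows (t years, CF_t, discount factor 1/(1+y/m)^(m*t), PV):
  t = 0.5000: CF_t = 34.500000, DF = 0.987654, PV = 34.074074
  t = 1.0000: CF_t = 34.500000, DF = 0.975461, PV = 33.653406
  t = 1.5000: CF_t = 34.500000, DF = 0.963418, PV = 33.237932
  t = 2.0000: CF_t = 34.500000, DF = 0.951524, PV = 32.827587
  t = 2.5000: CF_t = 34.500000, DF = 0.939777, PV = 32.422309
  t = 3.0000: CF_t = 34.500000, DF = 0.928175, PV = 32.022033
  t = 3.5000: CF_t = 34.500000, DF = 0.916716, PV = 31.626699
  t = 4.0000: CF_t = 34.500000, DF = 0.905398, PV = 31.236246
  t = 4.5000: CF_t = 34.500000, DF = 0.894221, PV = 30.850614
  t = 5.0000: CF_t = 34.500000, DF = 0.883181, PV = 30.469742
  t = 5.5000: CF_t = 34.500000, DF = 0.872277, PV = 30.093572
  t = 6.0000: CF_t = 34.500000, DF = 0.861509, PV = 29.722047
  t = 6.5000: CF_t = 34.500000, DF = 0.850873, PV = 29.355108
  t = 7.0000: CF_t = 1034.500000, DF = 0.840368, PV = 869.360790
Price P = sum_t PV_t = 1280.952160
Convexity numerator sum_t t*(t + 1/m) * CF_t / (1+y/m)^(m*t + 2):
  t = 0.5000: term = 16.618966
  t = 1.0000: term = 49.241381
  t = 1.5000: term = 97.266926
  t = 2.0000: term = 160.110166
  t = 2.5000: term = 237.200246
  t = 3.0000: term = 327.980587
  t = 3.5000: term = 431.908592
  t = 4.0000: term = 548.455355
  t = 4.5000: term = 677.105377
  t = 5.0000: term = 817.356285
  t = 5.5000: term = 968.718560
  t = 6.0000: term = 1130.715266
  t = 6.5000: term = 1302.881788
  t = 7.0000: term = 44521.448767
Convexity = (1/P) * sum = 51287.008262 / 1280.952160 = 40.038192


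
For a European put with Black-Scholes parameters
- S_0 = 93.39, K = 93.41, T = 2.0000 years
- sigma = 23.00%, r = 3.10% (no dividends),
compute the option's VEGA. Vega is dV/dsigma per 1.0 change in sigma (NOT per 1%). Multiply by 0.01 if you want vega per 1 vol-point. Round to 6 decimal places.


Answer: Vega = 49.514240

Derivation:
d1 = 0.3525876280; d2 = 0.0273185086
phi(d1) = 0.3748994018; exp(-qT) = 1.0000000000; exp(-rT) = 0.9398828868
Vega = S * exp(-qT) * phi(d1) * sqrt(T) = 93.3900 * 1.0000000000 * 0.3748994018 * 1.4142135624 = 49.514240


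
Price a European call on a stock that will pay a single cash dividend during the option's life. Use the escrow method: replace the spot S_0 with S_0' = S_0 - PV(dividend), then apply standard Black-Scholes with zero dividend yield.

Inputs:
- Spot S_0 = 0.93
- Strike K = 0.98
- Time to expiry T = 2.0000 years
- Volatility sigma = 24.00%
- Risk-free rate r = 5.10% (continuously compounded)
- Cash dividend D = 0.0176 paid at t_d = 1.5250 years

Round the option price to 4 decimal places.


Answer: Price = 0.1361

Derivation:
PV(D) = D * exp(-r * t_d) = 0.0176 * 0.92517257 = 0.01628304
S_0' = S_0 - PV(D) = 0.9300 - 0.01628304 = 0.91371696
d1 = (ln(S_0'/K) + (r + sigma^2/2)*T) / (sigma*sqrt(T)) = 0.26389308
d2 = d1 - sigma*sqrt(T) = -0.07551817
exp(-rT) = 0.90302955
N(d1) = 0.60406885; N(d2) = 0.46990122
C = S_0' * N(d1) - K * exp(-rT) * N(d2) = 0.91371696 * 0.60406885 - 0.9800 * 0.90302955 * 0.46990122 = 0.1361


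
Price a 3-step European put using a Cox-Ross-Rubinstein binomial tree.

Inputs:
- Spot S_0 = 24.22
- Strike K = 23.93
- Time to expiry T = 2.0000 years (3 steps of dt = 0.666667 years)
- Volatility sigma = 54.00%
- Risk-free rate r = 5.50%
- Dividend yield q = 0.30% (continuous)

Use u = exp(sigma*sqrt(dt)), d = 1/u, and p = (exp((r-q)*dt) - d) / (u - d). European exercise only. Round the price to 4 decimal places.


dt = T/N = 0.666667
u = exp(sigma*sqrt(dt)) = 1.554118; d = 1/u = 0.643452
p = (exp((r-q)*dt) - d) / (u - d) = 0.430259
Discount per step: exp(-r*dt) = 0.963997
Stock lattice S(k, i) with i counting down-moves:
  k=0: S(0,0) = 24.2200
  k=1: S(1,0) = 37.6407; S(1,1) = 15.5844
  k=2: S(2,0) = 58.4981; S(2,1) = 24.2200; S(2,2) = 10.0278
  k=3: S(3,0) = 90.9130; S(3,1) = 37.6407; S(3,2) = 15.5844; S(3,3) = 6.4524
Terminal payoffs V(N, i) = max(K - S_T, 0):
  V(3,0) = 0.000000; V(3,1) = 0.000000; V(3,2) = 8.345597; V(3,3) = 17.477586
Backward induction: V(k, i) = exp(-r*dt) * [p * V(k+1, i) + (1-p) * V(k+1, i+1)].
  V(2,0) = exp(-r*dt) * [p*0.000000 + (1-p)*0.000000] = 0.000000
  V(2,1) = exp(-r*dt) * [p*0.000000 + (1-p)*8.345597] = 4.583639
  V(2,2) = exp(-r*dt) * [p*8.345597 + (1-p)*17.477586] = 13.060682
  V(1,0) = exp(-r*dt) * [p*0.000000 + (1-p)*4.583639] = 2.517465
  V(1,1) = exp(-r*dt) * [p*4.583639 + (1-p)*13.060682] = 9.074448
  V(0,0) = exp(-r*dt) * [p*2.517465 + (1-p)*9.074448] = 6.028111

Answer: Price = V(0,0) = 6.0281


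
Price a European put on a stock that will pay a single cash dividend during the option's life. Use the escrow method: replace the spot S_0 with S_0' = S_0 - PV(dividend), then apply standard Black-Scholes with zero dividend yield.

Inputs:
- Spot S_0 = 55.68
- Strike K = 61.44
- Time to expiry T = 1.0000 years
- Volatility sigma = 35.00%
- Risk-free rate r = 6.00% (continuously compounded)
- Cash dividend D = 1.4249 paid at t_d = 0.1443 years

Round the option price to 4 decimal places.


Answer: Price = 9.7149

Derivation:
PV(D) = D * exp(-r * t_d) = 1.4249 * 0.99137937 = 1.41261647
S_0' = S_0 - PV(D) = 55.6800 - 1.41261647 = 54.26738353
d1 = (ln(S_0'/K) + (r + sigma^2/2)*T) / (sigma*sqrt(T)) = -0.00825061
d2 = d1 - sigma*sqrt(T) = -0.35825061
exp(-rT) = 0.94176453
N(-d1) = 0.50329148; N(-d2) = 0.63992211
P = K * exp(-rT) * N(-d2) - S_0' * N(-d1) = 61.4400 * 0.94176453 * 0.63992211 - 54.26738353 * 0.50329148 = 9.7149


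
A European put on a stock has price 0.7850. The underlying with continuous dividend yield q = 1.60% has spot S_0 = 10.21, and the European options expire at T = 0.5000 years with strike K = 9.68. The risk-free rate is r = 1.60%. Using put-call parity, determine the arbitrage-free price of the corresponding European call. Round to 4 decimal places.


Put-call parity: C - P = S_0 * exp(-qT) - K * exp(-rT).
S_0 * exp(-qT) = 10.2100 * 0.99203191 = 10.12864585
K * exp(-rT) = 9.6800 * 0.99203191 = 9.60286894
C = P + S*exp(-qT) - K*exp(-rT)
C = 0.7850 + 10.12864585 - 9.60286894 = 1.3108

Answer: Call price = 1.3108


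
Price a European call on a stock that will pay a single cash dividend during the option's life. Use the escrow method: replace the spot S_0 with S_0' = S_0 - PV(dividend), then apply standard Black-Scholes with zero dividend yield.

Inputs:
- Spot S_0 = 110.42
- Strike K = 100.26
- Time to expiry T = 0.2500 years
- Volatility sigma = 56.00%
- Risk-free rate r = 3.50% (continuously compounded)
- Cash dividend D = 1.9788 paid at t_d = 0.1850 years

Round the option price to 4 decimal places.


PV(D) = D * exp(-r * t_d) = 1.9788 * 0.99354592 = 1.96602866
S_0' = S_0 - PV(D) = 110.4200 - 1.96602866 = 108.45397134
d1 = (ln(S_0'/K) + (r + sigma^2/2)*T) / (sigma*sqrt(T)) = 0.45181801
d2 = d1 - sigma*sqrt(T) = 0.17181801
exp(-rT) = 0.99128817
N(d1) = 0.67429995; N(d2) = 0.56820970
C = S_0' * N(d1) - K * exp(-rT) * N(d2) = 108.45397134 * 0.67429995 - 100.2600 * 0.99128817 * 0.56820970 = 16.6581

Answer: Price = 16.6581


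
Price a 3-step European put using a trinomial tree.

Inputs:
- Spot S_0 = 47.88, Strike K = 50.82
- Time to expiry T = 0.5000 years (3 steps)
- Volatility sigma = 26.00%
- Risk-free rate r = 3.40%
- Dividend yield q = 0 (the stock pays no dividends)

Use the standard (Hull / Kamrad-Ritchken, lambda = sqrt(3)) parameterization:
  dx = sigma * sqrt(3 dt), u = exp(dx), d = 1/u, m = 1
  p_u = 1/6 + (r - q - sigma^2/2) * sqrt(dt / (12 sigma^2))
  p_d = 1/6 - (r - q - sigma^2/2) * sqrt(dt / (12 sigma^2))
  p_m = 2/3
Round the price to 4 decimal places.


Answer: Price = V(0,0) = 4.7949

Derivation:
dt = T/N = 0.166667; dx = sigma*sqrt(3*dt) = 0.183848
u = exp(dx) = 1.201833; d = 1/u = 0.832062
p_u = 0.166757, p_m = 0.666667, p_d = 0.166576
Discount per step: exp(-r*dt) = 0.994349
Stock lattice S(k, j) with j the centered position index:
  k=0: S(0,+0) = 47.8800
  k=1: S(1,-1) = 39.8392; S(1,+0) = 47.8800; S(1,+1) = 57.5438
  k=2: S(2,-2) = 33.1487; S(2,-1) = 39.8392; S(2,+0) = 47.8800; S(2,+1) = 57.5438; S(2,+2) = 69.1580
  k=3: S(3,-3) = 27.5818; S(3,-2) = 33.1487; S(3,-1) = 39.8392; S(3,+0) = 47.8800; S(3,+1) = 57.5438; S(3,+2) = 69.1580; S(3,+3) = 83.1163
Terminal payoffs V(N, j) = max(K - S_T, 0):
  V(3,-3) = 23.238243; V(3,-2) = 17.671338; V(3,-1) = 10.980849; V(3,+0) = 2.940000; V(3,+1) = 0.000000; V(3,+2) = 0.000000; V(3,+3) = 0.000000
Backward induction: V(k, j) = exp(-r*dt) * [p_u * V(k+1, j+1) + p_m * V(k+1, j) + p_d * V(k+1, j-1)]
  V(2,-2) = exp(-r*dt) * [p_u*10.980849 + p_m*17.671338 + p_d*23.238243] = 17.384173
  V(2,-1) = exp(-r*dt) * [p_u*2.940000 + p_m*10.980849 + p_d*17.671338] = 10.693684
  V(2,+0) = exp(-r*dt) * [p_u*0.000000 + p_m*2.940000 + p_d*10.980849] = 3.767735
  V(2,+1) = exp(-r*dt) * [p_u*0.000000 + p_m*0.000000 + p_d*2.940000] = 0.486966
  V(2,+2) = exp(-r*dt) * [p_u*0.000000 + p_m*0.000000 + p_d*0.000000] = 0.000000
  V(1,-1) = exp(-r*dt) * [p_u*3.767735 + p_m*10.693684 + p_d*17.384173] = 10.593009
  V(1,+0) = exp(-r*dt) * [p_u*0.486966 + p_m*3.767735 + p_d*10.693684] = 4.349622
  V(1,+1) = exp(-r*dt) * [p_u*0.000000 + p_m*0.486966 + p_d*3.767735] = 0.946878
  V(0,+0) = exp(-r*dt) * [p_u*0.946878 + p_m*4.349622 + p_d*10.593009] = 4.794939


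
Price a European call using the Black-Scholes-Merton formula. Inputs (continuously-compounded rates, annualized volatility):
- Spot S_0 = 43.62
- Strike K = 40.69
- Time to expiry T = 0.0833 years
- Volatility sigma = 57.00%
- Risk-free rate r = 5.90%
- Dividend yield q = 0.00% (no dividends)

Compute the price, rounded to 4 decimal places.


d1 = (ln(S/K) + (r - q + 0.5*sigma^2) * T) / (sigma * sqrt(T)) = 0.53479521
d2 = d1 - sigma * sqrt(T) = 0.37028330
exp(-rT) = 0.99509736; exp(-qT) = 1.00000000
C = S_0 * exp(-qT) * N(d1) - K * exp(-rT) * N(d2)
N(d1) = 0.70360426; N(d2) = 0.64441429
C = 43.6200 * 1.00000000 * 0.70360426 - 40.6900 * 0.99509736 * 0.64441429 = 4.5986

Answer: Price = 4.5986


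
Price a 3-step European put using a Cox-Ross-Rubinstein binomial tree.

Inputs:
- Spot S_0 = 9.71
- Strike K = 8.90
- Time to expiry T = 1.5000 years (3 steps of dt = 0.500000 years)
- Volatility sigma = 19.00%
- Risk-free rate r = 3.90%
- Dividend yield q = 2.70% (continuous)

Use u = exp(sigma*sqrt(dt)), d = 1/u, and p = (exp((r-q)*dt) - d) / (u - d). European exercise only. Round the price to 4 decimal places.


dt = T/N = 0.500000
u = exp(sigma*sqrt(dt)) = 1.143793; d = 1/u = 0.874284
p = (exp((r-q)*dt) - d) / (u - d) = 0.488792
Discount per step: exp(-r*dt) = 0.980689
Stock lattice S(k, i) with i counting down-moves:
  k=0: S(0,0) = 9.7100
  k=1: S(1,0) = 11.1062; S(1,1) = 8.4893
  k=2: S(2,0) = 12.7032; S(2,1) = 9.7100; S(2,2) = 7.4221
  k=3: S(3,0) = 14.5299; S(3,1) = 11.1062; S(3,2) = 8.4893; S(3,3) = 6.4890
Terminal payoffs V(N, i) = max(K - S_T, 0):
  V(3,0) = 0.000000; V(3,1) = 0.000000; V(3,2) = 0.410705; V(3,3) = 2.411020
Backward induction: V(k, i) = exp(-r*dt) * [p * V(k+1, i) + (1-p) * V(k+1, i+1)].
  V(2,0) = exp(-r*dt) * [p*0.000000 + (1-p)*0.000000] = 0.000000
  V(2,1) = exp(-r*dt) * [p*0.000000 + (1-p)*0.410705] = 0.205901
  V(2,2) = exp(-r*dt) * [p*0.410705 + (1-p)*2.411020] = 1.405603
  V(1,0) = exp(-r*dt) * [p*0.000000 + (1-p)*0.205901] = 0.103225
  V(1,1) = exp(-r*dt) * [p*0.205901 + (1-p)*1.405603] = 0.803378
  V(0,0) = exp(-r*dt) * [p*0.103225 + (1-p)*0.803378] = 0.452243

Answer: Price = V(0,0) = 0.4522


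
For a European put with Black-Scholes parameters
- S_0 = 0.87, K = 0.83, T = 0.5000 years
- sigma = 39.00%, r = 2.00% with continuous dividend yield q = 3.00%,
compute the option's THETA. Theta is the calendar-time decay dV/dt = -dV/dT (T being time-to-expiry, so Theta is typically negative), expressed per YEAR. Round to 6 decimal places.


d1 = 0.2904305515; d2 = 0.0146589069
phi(d1) = 0.3824667774; exp(-qT) = 0.9851119396; exp(-rT) = 0.9900498337
Theta = -S*exp(-qT)*phi(d1)*sigma/(2*sqrt(T)) + r*K*exp(-rT)*N(-d2) - q*S*exp(-qT)*N(-d1)
N(-d1) = 0.3857434369; N(-d2) = 0.4941521517; sqrt(T) = 0.7071067812
Term 1 = -0.8700 * 0.9851119396 * 0.3824667774 * 0.3900 / (2 * 0.7071067812) = -0.0903957810
Term 2 = 0.0200 * 0.8300 * 0.9900498337 * 0.4941521517 = 0.0081213052
Term 3 = -0.0300 * 0.8700 * 0.9851119396 * 0.3857434369 = -0.0099180121
Theta = -0.0903957810 + (0.0081213052) + (-0.0099180121) = -0.092192

Answer: Theta = -0.092192


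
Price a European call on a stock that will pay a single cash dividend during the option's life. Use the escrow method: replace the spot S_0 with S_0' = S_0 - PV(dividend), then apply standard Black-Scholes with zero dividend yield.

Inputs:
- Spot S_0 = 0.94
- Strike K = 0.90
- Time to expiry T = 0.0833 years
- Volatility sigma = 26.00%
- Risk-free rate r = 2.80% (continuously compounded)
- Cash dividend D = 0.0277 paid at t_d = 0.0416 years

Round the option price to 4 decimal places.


PV(D) = D * exp(-r * t_d) = 0.0277 * 0.99883588 = 0.02766775
S_0' = S_0 - PV(D) = 0.9400 - 0.02766775 = 0.91233225
d1 = (ln(S_0'/K) + (r + sigma^2/2)*T) / (sigma*sqrt(T)) = 0.24996368
d2 = d1 - sigma*sqrt(T) = 0.17492316
exp(-rT) = 0.99767032
N(d1) = 0.59869228; N(d2) = 0.56942999
C = S_0' * N(d1) - K * exp(-rT) * N(d2) = 0.91233225 * 0.59869228 - 0.9000 * 0.99767032 * 0.56942999 = 0.0349

Answer: Price = 0.0349


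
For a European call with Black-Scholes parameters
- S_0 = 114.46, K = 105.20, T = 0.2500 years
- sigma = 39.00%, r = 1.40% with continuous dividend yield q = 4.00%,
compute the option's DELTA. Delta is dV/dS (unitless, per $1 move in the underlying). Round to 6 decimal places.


d1 = 0.4967929060; d2 = 0.3017929060
phi(d1) = 0.3526285195; exp(-qT) = 0.9900498337; exp(-rT) = 0.9965061179
N(d1) = 0.6903324509
Delta = exp(-qT) * N(d1) = 0.9900498337 * 0.6903324509 = 0.683464

Answer: Delta = 0.683464
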